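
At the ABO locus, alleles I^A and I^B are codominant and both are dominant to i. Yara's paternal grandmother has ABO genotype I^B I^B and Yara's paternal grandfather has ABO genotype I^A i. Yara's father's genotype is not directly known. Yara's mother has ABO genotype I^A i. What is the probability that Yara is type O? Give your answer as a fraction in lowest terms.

Yara's father's ABO genotype from I^B I^B × I^A i: 1/2 I^A I^B, 1/2 I^B i.
Crossing each possibility with the mother I^A i and summing P(type O): 1/2·0 + 1/2·1/4 = 1/8.

1/8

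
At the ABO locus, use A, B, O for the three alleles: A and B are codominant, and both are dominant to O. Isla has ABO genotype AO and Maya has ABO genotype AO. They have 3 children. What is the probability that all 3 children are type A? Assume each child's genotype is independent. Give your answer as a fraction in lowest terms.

27/64

ABO cross AO × AO → 1/4 O, 3/4 A.
So P(type A) = 3/4 per child.
All 3 independent: (3/4)^3 = 27/64.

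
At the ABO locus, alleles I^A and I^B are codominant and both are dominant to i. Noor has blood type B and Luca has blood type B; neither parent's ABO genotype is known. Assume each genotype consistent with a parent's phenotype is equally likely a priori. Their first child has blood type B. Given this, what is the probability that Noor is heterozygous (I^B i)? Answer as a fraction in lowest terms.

7/15

Possible genotypes: Noor ∈ {I^B I^B, I^B i}; Luca ∈ {I^B I^B, I^B i}.
Weight each parental genotype pair by prior × P(type-B child):
  I^B I^B × I^B I^B: posterior weight 4/15.
  I^B I^B × I^B i: posterior weight 4/15.
  I^B i × I^B I^B: posterior weight 4/15.
  I^B i × I^B i: posterior weight 1/5.
Sum the posterior weight over pairs where Noor is I^B i: 7/15.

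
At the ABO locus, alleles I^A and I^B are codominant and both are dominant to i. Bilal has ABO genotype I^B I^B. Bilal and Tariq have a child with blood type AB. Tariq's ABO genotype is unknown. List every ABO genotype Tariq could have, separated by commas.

I^A I^A, I^A I^B, I^A i

For each candidate genotype of Tariq, check whether crossing it with I^B I^B can produce every observed child phenotype.
  I^A I^A → possible child types {AB} ✓
  I^A I^B → possible child types {B, AB} ✓
  I^A i → possible child types {B, AB} ✓
  I^B I^B → possible child types {B} ✗
  I^B i → possible child types {B} ✗
  i i → possible child types {B} ✗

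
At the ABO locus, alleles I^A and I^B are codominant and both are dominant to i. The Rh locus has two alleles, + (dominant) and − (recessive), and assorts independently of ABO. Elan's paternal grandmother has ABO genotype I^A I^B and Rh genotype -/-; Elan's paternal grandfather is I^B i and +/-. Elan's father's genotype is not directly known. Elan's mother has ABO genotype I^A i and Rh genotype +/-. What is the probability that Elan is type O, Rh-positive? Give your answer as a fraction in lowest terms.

Elan's father's ABO genotype from I^A I^B × I^B i: 1/4 I^A I^B, 1/4 I^A i, 1/4 I^B I^B, 1/4 I^B i.
Crossing each possibility with the mother I^A i and summing P(type O): 1/4·0 + 1/4·1/4 + 1/4·0 + 1/4·1/4 = 1/8.
Similarly for Rh via the father's Rh distribution: P(Rh+) = 5/8.
Independent loci: 1/8 × 5/8 = 5/64.

5/64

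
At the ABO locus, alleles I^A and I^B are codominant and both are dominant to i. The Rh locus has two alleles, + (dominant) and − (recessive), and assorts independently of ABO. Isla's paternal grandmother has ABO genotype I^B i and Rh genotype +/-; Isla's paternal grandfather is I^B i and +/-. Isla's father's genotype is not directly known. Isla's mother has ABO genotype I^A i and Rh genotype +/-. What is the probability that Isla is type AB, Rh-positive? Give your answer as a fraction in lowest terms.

Isla's father's ABO genotype from I^B i × I^B i: 1/4 I^B I^B, 1/2 I^B i, 1/4 i i.
Crossing each possibility with the mother I^A i and summing P(type AB): 1/4·1/2 + 1/2·1/4 + 1/4·0 = 1/4.
Similarly for Rh via the father's Rh distribution: P(Rh+) = 3/4.
Independent loci: 1/4 × 3/4 = 3/16.

3/16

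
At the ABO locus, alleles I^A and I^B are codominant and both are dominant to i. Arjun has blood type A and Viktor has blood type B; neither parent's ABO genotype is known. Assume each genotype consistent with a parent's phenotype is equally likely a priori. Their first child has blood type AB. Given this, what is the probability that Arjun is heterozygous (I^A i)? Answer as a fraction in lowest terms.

Possible genotypes: Arjun ∈ {I^A I^A, I^A i}; Viktor ∈ {I^B I^B, I^B i}.
Weight each parental genotype pair by prior × P(type-AB child):
  I^A I^A × I^B I^B: posterior weight 4/9.
  I^A I^A × I^B i: posterior weight 2/9.
  I^A i × I^B I^B: posterior weight 2/9.
  I^A i × I^B i: posterior weight 1/9.
Sum the posterior weight over pairs where Arjun is I^A i: 1/3.

1/3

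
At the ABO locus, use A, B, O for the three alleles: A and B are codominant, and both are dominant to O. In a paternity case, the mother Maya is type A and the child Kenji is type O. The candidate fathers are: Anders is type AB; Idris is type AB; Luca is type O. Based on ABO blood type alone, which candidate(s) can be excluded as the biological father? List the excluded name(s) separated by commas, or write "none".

A candidate is excluded only if no genotype consistent with his phenotype could produce a type O child with a type A mother.
Anders (type AB): no genotype consistent with that phenotype can produce a type-O child with a type-A mother.
Idris (type AB): no genotype consistent with that phenotype can produce a type-O child with a type-A mother.

Anders, Idris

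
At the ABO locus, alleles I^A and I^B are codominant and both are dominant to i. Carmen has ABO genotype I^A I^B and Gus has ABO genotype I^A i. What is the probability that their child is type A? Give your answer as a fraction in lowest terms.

1/2

ABO cross I^A I^B × I^A i → offspring phenotypes: 1/2 A, 1/4 B, 1/4 AB.
So P(type A) = 1/2.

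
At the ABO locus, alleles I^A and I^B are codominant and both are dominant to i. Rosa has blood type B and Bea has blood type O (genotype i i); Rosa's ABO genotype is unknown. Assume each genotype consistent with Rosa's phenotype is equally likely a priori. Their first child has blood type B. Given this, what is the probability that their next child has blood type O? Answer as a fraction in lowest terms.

Possible genotypes: Rosa ∈ {I^B I^B, I^B i}; Bea ∈ {i i}.
Weight each parental genotype pair by prior × P(type-B child):
  I^B I^B × i i: posterior weight 2/3; P(next child type O) = 0.
  I^B i × i i: posterior weight 1/3; P(next child type O) = 1/2.
Weighted sum = 1/6.

1/6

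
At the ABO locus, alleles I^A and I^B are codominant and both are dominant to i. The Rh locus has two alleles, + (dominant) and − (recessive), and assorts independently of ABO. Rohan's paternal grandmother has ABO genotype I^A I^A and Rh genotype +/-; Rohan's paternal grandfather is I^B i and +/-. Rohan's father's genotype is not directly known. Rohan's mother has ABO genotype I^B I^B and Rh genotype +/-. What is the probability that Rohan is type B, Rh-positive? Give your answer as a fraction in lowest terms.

Rohan's father's ABO genotype from I^A I^A × I^B i: 1/2 I^A I^B, 1/2 I^A i.
Crossing each possibility with the mother I^B I^B and summing P(type B): 1/2·1/2 + 1/2·1/2 = 1/2.
Similarly for Rh via the father's Rh distribution: P(Rh+) = 3/4.
Independent loci: 1/2 × 3/4 = 3/8.

3/8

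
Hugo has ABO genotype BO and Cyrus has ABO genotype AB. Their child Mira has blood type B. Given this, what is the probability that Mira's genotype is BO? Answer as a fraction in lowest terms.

1/2

Cross BO × AB → 1/4 AB, 1/4 AO, 1/4 BB, 1/4 BO.
Type-B genotypes among offspring: BB (1/4), BO (1/4); total 1/2.
P(BO | type B) = (1/4) / (1/2) = 1/2.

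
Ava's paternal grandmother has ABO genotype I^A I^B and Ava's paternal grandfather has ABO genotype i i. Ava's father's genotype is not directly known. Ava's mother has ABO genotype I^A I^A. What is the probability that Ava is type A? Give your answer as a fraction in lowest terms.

Ava's father's ABO genotype from I^A I^B × i i: 1/2 I^A i, 1/2 I^B i.
Crossing each possibility with the mother I^A I^A and summing P(type A): 1/2·1 + 1/2·1/2 = 3/4.

3/4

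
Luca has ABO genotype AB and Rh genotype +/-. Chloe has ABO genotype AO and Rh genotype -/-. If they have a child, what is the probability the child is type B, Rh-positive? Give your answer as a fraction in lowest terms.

ABO cross AB × AO → offspring phenotypes: 1/2 A, 1/4 B, 1/4 AB.
Rh cross +/- × -/- → 1/2 Rh+, 1/2 Rh-.
Independent loci: P(type B, Rh-positive) = 1/4 × 1/2 = 1/8.

1/8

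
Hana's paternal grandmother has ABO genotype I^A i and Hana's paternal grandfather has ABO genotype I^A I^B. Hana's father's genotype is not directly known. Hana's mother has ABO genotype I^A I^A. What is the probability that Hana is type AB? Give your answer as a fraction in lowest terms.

1/4

Hana's father's ABO genotype from I^A i × I^A I^B: 1/4 I^A I^A, 1/4 I^A I^B, 1/4 I^A i, 1/4 I^B i.
Crossing each possibility with the mother I^A I^A and summing P(type AB): 1/4·0 + 1/4·1/2 + 1/4·0 + 1/4·1/2 = 1/4.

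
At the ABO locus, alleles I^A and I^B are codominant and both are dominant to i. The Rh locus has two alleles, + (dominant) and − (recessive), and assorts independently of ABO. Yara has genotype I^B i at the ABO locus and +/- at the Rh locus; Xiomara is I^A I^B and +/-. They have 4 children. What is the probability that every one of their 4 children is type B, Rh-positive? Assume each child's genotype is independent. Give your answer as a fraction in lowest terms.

81/4096

ABO cross I^B i × I^A I^B → 1/4 A, 1/2 B, 1/4 AB.
Rh cross +/- × +/- → 3/4 Rh+, 1/4 Rh-; so P(type B, Rh-positive) = 1/2 × 3/4 = 3/8 per child.
All 4 independent: (3/8)^4 = 81/4096.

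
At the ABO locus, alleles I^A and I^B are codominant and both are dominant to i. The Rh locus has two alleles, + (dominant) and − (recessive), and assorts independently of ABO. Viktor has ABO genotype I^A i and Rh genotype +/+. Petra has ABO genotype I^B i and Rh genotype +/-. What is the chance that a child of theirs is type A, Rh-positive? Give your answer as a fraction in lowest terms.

ABO cross I^A i × I^B i → offspring phenotypes: 1/4 O, 1/4 A, 1/4 B, 1/4 AB.
Rh cross +/+ × +/- → 1 Rh+.
Independent loci: P(type A, Rh-positive) = 1/4 × 1 = 1/4.

1/4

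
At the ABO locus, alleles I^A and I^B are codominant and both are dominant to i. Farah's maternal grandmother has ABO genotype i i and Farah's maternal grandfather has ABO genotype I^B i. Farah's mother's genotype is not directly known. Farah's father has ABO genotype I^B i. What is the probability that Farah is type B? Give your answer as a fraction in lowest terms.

5/8

Farah's mother's ABO genotype from i i × I^B i: 1/2 I^B i, 1/2 i i.
Crossing each possibility with the father I^B i and summing P(type B): 1/2·3/4 + 1/2·1/2 = 5/8.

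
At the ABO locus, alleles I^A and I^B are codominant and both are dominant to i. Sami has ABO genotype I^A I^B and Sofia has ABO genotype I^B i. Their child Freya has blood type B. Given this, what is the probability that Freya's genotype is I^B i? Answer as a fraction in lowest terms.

1/2

Cross I^A I^B × I^B i → 1/4 I^A I^B, 1/4 I^A i, 1/4 I^B I^B, 1/4 I^B i.
Type-B genotypes among offspring: I^B I^B (1/4), I^B i (1/4); total 1/2.
P(I^B i | type B) = (1/4) / (1/2) = 1/2.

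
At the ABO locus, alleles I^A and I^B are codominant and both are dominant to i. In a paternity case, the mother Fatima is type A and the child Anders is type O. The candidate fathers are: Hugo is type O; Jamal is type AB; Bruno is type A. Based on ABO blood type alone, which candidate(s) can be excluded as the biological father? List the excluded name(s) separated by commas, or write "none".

A candidate is excluded only if no genotype consistent with his phenotype could produce a type O child with a type A mother.
Jamal (type AB): no genotype consistent with that phenotype can produce a type-O child with a type-A mother.

Jamal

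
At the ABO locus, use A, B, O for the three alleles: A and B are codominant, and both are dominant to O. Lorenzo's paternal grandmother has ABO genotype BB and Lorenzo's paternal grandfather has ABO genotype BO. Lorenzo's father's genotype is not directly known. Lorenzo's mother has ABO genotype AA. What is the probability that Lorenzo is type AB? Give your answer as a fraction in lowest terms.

Lorenzo's father's ABO genotype from BB × BO: 1/2 BB, 1/2 BO.
Crossing each possibility with the mother AA and summing P(type AB): 1/2·1 + 1/2·1/2 = 3/4.

3/4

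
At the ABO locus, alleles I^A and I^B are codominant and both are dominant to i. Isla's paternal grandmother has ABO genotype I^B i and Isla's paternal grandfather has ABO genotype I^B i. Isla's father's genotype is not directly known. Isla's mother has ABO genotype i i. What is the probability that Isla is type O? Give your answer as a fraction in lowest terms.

Isla's father's ABO genotype from I^B i × I^B i: 1/4 I^B I^B, 1/2 I^B i, 1/4 i i.
Crossing each possibility with the mother i i and summing P(type O): 1/4·0 + 1/2·1/2 + 1/4·1 = 1/2.

1/2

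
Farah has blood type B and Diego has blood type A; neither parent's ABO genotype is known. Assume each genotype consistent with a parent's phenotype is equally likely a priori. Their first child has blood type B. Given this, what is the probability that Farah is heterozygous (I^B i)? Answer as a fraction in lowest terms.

Possible genotypes: Farah ∈ {I^B I^B, I^B i}; Diego ∈ {I^A I^A, I^A i}.
Weight each parental genotype pair by prior × P(type-B child):
  I^B I^B × I^A i: posterior weight 2/3.
  I^B i × I^A i: posterior weight 1/3.
Sum the posterior weight over pairs where Farah is I^B i: 1/3.

1/3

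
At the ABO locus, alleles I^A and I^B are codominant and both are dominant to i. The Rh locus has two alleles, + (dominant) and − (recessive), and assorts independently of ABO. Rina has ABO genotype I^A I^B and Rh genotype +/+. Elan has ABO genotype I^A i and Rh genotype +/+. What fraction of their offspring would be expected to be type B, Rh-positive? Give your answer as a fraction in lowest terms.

ABO cross I^A I^B × I^A i → offspring phenotypes: 1/2 A, 1/4 B, 1/4 AB.
Rh cross +/+ × +/+ → 1 Rh+.
Independent loci: P(type B, Rh-positive) = 1/4 × 1 = 1/4.

1/4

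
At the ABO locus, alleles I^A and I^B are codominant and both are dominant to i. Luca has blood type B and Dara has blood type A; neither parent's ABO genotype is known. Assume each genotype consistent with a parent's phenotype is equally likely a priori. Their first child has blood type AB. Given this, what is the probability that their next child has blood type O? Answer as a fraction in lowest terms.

1/36

Possible genotypes: Luca ∈ {I^B I^B, I^B i}; Dara ∈ {I^A I^A, I^A i}.
Weight each parental genotype pair by prior × P(type-AB child):
  I^B I^B × I^A I^A: posterior weight 4/9; P(next child type O) = 0.
  I^B I^B × I^A i: posterior weight 2/9; P(next child type O) = 0.
  I^B i × I^A I^A: posterior weight 2/9; P(next child type O) = 0.
  I^B i × I^A i: posterior weight 1/9; P(next child type O) = 1/4.
Weighted sum = 1/36.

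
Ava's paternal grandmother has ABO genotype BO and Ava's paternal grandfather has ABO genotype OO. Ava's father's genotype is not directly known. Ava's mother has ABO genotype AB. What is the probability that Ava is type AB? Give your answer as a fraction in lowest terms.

1/8

Ava's father's ABO genotype from BO × OO: 1/2 BO, 1/2 OO.
Crossing each possibility with the mother AB and summing P(type AB): 1/2·1/4 + 1/2·0 = 1/8.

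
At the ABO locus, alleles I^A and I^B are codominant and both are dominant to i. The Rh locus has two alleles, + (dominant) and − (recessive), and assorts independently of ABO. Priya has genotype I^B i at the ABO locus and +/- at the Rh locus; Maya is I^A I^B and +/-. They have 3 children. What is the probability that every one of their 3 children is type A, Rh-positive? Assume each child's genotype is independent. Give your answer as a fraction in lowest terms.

27/4096

ABO cross I^B i × I^A I^B → 1/4 A, 1/2 B, 1/4 AB.
Rh cross +/- × +/- → 3/4 Rh+, 1/4 Rh-; so P(type A, Rh-positive) = 1/4 × 3/4 = 3/16 per child.
All 3 independent: (3/16)^3 = 27/4096.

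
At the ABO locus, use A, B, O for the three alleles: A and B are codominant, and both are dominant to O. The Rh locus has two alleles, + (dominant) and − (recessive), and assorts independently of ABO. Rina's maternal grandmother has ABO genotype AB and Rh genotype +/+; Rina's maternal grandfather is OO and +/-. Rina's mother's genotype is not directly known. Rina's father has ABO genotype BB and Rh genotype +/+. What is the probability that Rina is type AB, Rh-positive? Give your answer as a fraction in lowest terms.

Rina's mother's ABO genotype from AB × OO: 1/2 AO, 1/2 BO.
Crossing each possibility with the father BB and summing P(type AB): 1/2·1/2 + 1/2·0 = 1/4.
Similarly for Rh via the mother's Rh distribution: P(Rh+) = 1.
Independent loci: 1/4 × 1 = 1/4.

1/4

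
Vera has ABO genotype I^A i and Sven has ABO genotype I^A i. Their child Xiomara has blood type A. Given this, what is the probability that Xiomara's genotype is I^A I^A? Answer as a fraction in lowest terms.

1/3

Cross I^A i × I^A i → 1/4 I^A I^A, 1/2 I^A i, 1/4 i i.
Type-A genotypes among offspring: I^A I^A (1/4), I^A i (1/2); total 3/4.
P(I^A I^A | type A) = (1/4) / (3/4) = 1/3.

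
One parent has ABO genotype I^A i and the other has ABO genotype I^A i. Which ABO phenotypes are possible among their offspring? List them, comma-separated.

Gametes from I^A i × I^A i give offspring ABO genotypes I^A I^A, I^A i, i i, i.e. phenotypes O, A.

O, A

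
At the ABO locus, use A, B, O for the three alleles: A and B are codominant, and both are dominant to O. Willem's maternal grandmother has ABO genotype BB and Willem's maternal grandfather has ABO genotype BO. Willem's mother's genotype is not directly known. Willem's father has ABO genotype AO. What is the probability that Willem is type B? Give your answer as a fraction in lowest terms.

3/8

Willem's mother's ABO genotype from BB × BO: 1/2 BB, 1/2 BO.
Crossing each possibility with the father AO and summing P(type B): 1/2·1/2 + 1/2·1/4 = 3/8.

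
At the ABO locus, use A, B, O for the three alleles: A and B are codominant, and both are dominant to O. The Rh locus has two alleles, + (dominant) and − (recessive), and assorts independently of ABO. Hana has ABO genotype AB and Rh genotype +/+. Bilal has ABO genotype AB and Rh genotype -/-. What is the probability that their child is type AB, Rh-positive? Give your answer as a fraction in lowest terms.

1/2

ABO cross AB × AB → offspring phenotypes: 1/4 A, 1/4 B, 1/2 AB.
Rh cross +/+ × -/- → 1 Rh+.
Independent loci: P(type AB, Rh-positive) = 1/2 × 1 = 1/2.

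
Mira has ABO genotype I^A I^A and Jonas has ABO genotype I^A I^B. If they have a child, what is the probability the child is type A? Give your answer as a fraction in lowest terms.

1/2

ABO cross I^A I^A × I^A I^B → offspring phenotypes: 1/2 A, 1/2 AB.
So P(type A) = 1/2.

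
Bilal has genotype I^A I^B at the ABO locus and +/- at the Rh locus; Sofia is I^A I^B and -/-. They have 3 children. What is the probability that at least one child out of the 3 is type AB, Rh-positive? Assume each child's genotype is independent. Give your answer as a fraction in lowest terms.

ABO cross I^A I^B × I^A I^B → 1/4 A, 1/4 B, 1/2 AB.
Rh cross +/- × -/- → 1/2 Rh+, 1/2 Rh-; so P(type AB, Rh-positive) = 1/2 × 1/2 = 1/4 per child.
P(none) = (3/4)^3 = 27/64; P(at least one) = 1 − 27/64 = 37/64.

37/64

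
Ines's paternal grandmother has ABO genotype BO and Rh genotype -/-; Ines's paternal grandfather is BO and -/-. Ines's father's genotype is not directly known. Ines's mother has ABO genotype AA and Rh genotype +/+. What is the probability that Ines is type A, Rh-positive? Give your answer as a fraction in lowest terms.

1/2

Ines's father's ABO genotype from BO × BO: 1/4 BB, 1/2 BO, 1/4 OO.
Crossing each possibility with the mother AA and summing P(type A): 1/4·0 + 1/2·1/2 + 1/4·1 = 1/2.
Similarly for Rh via the father's Rh distribution: P(Rh+) = 1.
Independent loci: 1/2 × 1 = 1/2.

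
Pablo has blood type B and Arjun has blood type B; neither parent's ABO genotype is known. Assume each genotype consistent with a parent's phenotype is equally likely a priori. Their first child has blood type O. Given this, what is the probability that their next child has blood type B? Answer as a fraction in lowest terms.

Possible genotypes: Pablo ∈ {I^B I^B, I^B i}; Arjun ∈ {I^B I^B, I^B i}.
Weight each parental genotype pair by prior × P(type-O child):
  I^B i × I^B i: posterior weight 1; P(next child type B) = 3/4.
Weighted sum = 3/4.

3/4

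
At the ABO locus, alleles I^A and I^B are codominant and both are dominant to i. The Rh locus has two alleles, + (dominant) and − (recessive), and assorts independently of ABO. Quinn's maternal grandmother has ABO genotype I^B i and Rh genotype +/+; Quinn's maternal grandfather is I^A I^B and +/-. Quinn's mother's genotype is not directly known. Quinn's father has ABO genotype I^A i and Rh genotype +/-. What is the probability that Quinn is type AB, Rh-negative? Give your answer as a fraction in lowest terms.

Quinn's mother's ABO genotype from I^B i × I^A I^B: 1/4 I^A I^B, 1/4 I^A i, 1/4 I^B I^B, 1/4 I^B i.
Crossing each possibility with the father I^A i and summing P(type AB): 1/4·1/4 + 1/4·0 + 1/4·1/2 + 1/4·1/4 = 1/4.
Similarly for Rh via the mother's Rh distribution: P(Rh-) = 1/8.
Independent loci: 1/4 × 1/8 = 1/32.

1/32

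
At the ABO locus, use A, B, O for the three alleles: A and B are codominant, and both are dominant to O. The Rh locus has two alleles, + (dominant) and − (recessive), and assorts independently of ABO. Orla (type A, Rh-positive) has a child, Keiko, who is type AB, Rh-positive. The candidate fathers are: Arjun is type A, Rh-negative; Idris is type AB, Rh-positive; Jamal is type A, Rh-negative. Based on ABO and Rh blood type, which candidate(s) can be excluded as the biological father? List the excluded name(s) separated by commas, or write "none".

Arjun, Jamal

A candidate is excluded only if no genotype consistent with his phenotype could produce a type AB, Rh-positive child with a type A, Rh-positive mother.
Arjun (type A, Rh-): no genotype consistent with that phenotype can produce a type-AB Rh+ child with a type-A mother.
Jamal (type A, Rh-): no genotype consistent with that phenotype can produce a type-AB Rh+ child with a type-A mother.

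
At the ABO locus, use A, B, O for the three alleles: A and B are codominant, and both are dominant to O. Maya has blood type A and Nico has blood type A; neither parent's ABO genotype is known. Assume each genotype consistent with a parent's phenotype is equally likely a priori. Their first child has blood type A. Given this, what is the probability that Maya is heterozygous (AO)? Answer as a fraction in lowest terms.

Possible genotypes: Maya ∈ {AA, AO}; Nico ∈ {AA, AO}.
Weight each parental genotype pair by prior × P(type-A child):
  AA × AA: posterior weight 4/15.
  AA × AO: posterior weight 4/15.
  AO × AA: posterior weight 4/15.
  AO × AO: posterior weight 1/5.
Sum the posterior weight over pairs where Maya is AO: 7/15.

7/15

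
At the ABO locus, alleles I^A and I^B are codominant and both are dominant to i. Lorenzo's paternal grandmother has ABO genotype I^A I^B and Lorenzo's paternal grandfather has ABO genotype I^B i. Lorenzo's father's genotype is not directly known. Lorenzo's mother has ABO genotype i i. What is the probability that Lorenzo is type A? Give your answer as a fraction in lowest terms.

1/4

Lorenzo's father's ABO genotype from I^A I^B × I^B i: 1/4 I^A I^B, 1/4 I^A i, 1/4 I^B I^B, 1/4 I^B i.
Crossing each possibility with the mother i i and summing P(type A): 1/4·1/2 + 1/4·1/2 + 1/4·0 + 1/4·0 = 1/4.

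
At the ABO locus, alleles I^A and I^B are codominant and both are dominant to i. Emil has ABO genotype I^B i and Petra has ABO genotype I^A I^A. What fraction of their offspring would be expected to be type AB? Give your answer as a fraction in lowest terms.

1/2

ABO cross I^B i × I^A I^A → offspring phenotypes: 1/2 A, 1/2 AB.
So P(type AB) = 1/2.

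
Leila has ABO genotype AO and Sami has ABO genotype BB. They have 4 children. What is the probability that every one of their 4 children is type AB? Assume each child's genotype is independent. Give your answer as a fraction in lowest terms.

1/16

ABO cross AO × BB → 1/2 B, 1/2 AB.
So P(type AB) = 1/2 per child.
All 4 independent: (1/2)^4 = 1/16.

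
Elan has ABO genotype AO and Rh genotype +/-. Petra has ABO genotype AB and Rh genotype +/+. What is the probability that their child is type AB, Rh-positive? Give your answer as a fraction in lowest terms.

1/4

ABO cross AO × AB → offspring phenotypes: 1/2 A, 1/4 B, 1/4 AB.
Rh cross +/- × +/+ → 1 Rh+.
Independent loci: P(type AB, Rh-positive) = 1/4 × 1 = 1/4.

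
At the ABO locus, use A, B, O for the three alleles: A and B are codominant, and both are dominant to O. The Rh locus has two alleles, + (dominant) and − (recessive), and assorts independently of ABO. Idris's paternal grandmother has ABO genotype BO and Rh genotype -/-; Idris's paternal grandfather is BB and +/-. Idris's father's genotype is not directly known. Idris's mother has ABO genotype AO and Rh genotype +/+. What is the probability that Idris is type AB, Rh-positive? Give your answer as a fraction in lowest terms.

Idris's father's ABO genotype from BO × BB: 1/2 BB, 1/2 BO.
Crossing each possibility with the mother AO and summing P(type AB): 1/2·1/2 + 1/2·1/4 = 3/8.
Similarly for Rh via the father's Rh distribution: P(Rh+) = 1.
Independent loci: 3/8 × 1 = 3/8.

3/8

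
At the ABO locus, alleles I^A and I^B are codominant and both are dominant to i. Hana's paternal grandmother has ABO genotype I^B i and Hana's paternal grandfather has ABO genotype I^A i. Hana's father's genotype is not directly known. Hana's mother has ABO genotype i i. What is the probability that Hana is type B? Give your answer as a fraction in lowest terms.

1/4

Hana's father's ABO genotype from I^B i × I^A i: 1/4 I^A I^B, 1/4 I^A i, 1/4 I^B i, 1/4 i i.
Crossing each possibility with the mother i i and summing P(type B): 1/4·1/2 + 1/4·0 + 1/4·1/2 + 1/4·0 = 1/4.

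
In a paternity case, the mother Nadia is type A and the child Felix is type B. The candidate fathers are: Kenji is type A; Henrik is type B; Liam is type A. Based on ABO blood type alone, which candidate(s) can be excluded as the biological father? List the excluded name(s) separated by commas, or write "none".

Kenji, Liam

A candidate is excluded only if no genotype consistent with his phenotype could produce a type B child with a type A mother.
Kenji (type A): no genotype consistent with that phenotype can produce a type-B child with a type-A mother.
Liam (type A): no genotype consistent with that phenotype can produce a type-B child with a type-A mother.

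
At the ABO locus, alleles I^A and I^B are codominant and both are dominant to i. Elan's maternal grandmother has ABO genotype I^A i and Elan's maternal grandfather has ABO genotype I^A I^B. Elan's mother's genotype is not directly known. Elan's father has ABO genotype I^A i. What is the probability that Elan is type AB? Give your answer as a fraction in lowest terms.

Elan's mother's ABO genotype from I^A i × I^A I^B: 1/4 I^A I^A, 1/4 I^A I^B, 1/4 I^A i, 1/4 I^B i.
Crossing each possibility with the father I^A i and summing P(type AB): 1/4·0 + 1/4·1/4 + 1/4·0 + 1/4·1/4 = 1/8.

1/8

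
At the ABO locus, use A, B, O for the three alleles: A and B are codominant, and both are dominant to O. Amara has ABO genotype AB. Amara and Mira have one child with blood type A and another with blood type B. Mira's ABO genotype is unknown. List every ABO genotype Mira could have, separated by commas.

For each candidate genotype of Mira, check whether crossing it with AB can produce every observed child phenotype.
  AA → possible child types {A, AB} ✗
  AB → possible child types {A, B, AB} ✓
  AO → possible child types {A, B, AB} ✓
  BB → possible child types {B, AB} ✗
  BO → possible child types {A, B, AB} ✓
  OO → possible child types {A, B} ✓

AB, AO, BO, OO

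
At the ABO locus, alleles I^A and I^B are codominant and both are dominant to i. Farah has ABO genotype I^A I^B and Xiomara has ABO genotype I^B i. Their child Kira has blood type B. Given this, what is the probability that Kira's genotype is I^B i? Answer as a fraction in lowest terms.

Cross I^A I^B × I^B i → 1/4 I^A I^B, 1/4 I^A i, 1/4 I^B I^B, 1/4 I^B i.
Type-B genotypes among offspring: I^B I^B (1/4), I^B i (1/4); total 1/2.
P(I^B i | type B) = (1/4) / (1/2) = 1/2.

1/2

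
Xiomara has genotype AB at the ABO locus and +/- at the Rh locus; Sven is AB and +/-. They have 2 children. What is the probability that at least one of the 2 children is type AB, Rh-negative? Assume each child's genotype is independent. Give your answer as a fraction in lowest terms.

15/64

ABO cross AB × AB → 1/4 A, 1/4 B, 1/2 AB.
Rh cross +/- × +/- → 3/4 Rh+, 1/4 Rh-; so P(type AB, Rh-negative) = 1/2 × 1/4 = 1/8 per child.
P(none) = (7/8)^2 = 49/64; P(at least one) = 1 − 49/64 = 15/64.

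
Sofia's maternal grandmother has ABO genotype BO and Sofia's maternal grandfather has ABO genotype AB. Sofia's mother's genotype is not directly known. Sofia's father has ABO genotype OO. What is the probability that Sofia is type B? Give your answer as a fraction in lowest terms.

Sofia's mother's ABO genotype from BO × AB: 1/4 AB, 1/4 AO, 1/4 BB, 1/4 BO.
Crossing each possibility with the father OO and summing P(type B): 1/4·1/2 + 1/4·0 + 1/4·1 + 1/4·1/2 = 1/2.

1/2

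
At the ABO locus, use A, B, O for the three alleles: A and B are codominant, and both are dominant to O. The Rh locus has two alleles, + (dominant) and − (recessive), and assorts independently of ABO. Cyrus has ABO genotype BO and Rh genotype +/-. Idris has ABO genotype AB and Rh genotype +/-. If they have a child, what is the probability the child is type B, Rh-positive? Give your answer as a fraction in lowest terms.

3/8

ABO cross BO × AB → offspring phenotypes: 1/4 A, 1/2 B, 1/4 AB.
Rh cross +/- × +/- → 3/4 Rh+, 1/4 Rh-.
Independent loci: P(type B, Rh-positive) = 1/2 × 3/4 = 3/8.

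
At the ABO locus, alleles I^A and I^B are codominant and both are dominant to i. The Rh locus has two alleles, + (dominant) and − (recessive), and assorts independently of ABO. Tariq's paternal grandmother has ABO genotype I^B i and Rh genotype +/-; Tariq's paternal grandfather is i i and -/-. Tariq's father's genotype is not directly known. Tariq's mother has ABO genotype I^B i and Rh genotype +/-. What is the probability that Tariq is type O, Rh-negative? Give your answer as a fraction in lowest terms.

Tariq's father's ABO genotype from I^B i × i i: 1/2 I^B i, 1/2 i i.
Crossing each possibility with the mother I^B i and summing P(type O): 1/2·1/4 + 1/2·1/2 = 3/8.
Similarly for Rh via the father's Rh distribution: P(Rh-) = 3/8.
Independent loci: 3/8 × 3/8 = 9/64.

9/64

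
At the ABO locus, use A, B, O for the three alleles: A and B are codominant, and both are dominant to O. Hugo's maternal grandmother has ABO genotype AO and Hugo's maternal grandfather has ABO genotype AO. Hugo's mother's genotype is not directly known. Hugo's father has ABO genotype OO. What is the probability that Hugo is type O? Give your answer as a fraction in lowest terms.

1/2

Hugo's mother's ABO genotype from AO × AO: 1/4 AA, 1/2 AO, 1/4 OO.
Crossing each possibility with the father OO and summing P(type O): 1/4·0 + 1/2·1/2 + 1/4·1 = 1/2.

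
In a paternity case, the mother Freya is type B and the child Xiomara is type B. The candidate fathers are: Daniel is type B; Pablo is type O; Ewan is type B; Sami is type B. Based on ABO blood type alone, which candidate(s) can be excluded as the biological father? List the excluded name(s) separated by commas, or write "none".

A candidate is excluded only if no genotype consistent with his phenotype could produce a type B child with a type B mother.
Every candidate has at least one consistent genotype combination, so none can be excluded.

none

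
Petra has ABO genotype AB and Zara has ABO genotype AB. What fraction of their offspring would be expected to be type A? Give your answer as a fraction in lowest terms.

ABO cross AB × AB → offspring phenotypes: 1/4 A, 1/4 B, 1/2 AB.
So P(type A) = 1/4.

1/4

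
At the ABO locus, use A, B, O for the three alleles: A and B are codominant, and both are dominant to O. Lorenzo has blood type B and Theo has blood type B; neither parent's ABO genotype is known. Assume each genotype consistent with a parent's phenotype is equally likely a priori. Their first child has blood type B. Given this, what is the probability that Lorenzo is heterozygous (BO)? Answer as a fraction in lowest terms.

7/15

Possible genotypes: Lorenzo ∈ {BB, BO}; Theo ∈ {BB, BO}.
Weight each parental genotype pair by prior × P(type-B child):
  BB × BB: posterior weight 4/15.
  BB × BO: posterior weight 4/15.
  BO × BB: posterior weight 4/15.
  BO × BO: posterior weight 1/5.
Sum the posterior weight over pairs where Lorenzo is BO: 7/15.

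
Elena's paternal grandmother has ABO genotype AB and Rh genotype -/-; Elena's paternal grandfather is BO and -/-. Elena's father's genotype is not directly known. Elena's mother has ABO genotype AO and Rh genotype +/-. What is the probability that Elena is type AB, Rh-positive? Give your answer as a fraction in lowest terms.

1/8

Elena's father's ABO genotype from AB × BO: 1/4 AB, 1/4 AO, 1/4 BB, 1/4 BO.
Crossing each possibility with the mother AO and summing P(type AB): 1/4·1/4 + 1/4·0 + 1/4·1/2 + 1/4·1/4 = 1/4.
Similarly for Rh via the father's Rh distribution: P(Rh+) = 1/2.
Independent loci: 1/4 × 1/2 = 1/8.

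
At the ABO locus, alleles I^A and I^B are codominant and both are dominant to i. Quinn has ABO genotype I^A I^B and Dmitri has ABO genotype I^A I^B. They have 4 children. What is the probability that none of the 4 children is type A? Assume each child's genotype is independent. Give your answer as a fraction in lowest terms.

81/256

ABO cross I^A I^B × I^A I^B → 1/4 A, 1/4 B, 1/2 AB.
So P(type A) = 1/4 per child.
P(not type A) = 3/4 for one child; (3/4)^4 = 81/256.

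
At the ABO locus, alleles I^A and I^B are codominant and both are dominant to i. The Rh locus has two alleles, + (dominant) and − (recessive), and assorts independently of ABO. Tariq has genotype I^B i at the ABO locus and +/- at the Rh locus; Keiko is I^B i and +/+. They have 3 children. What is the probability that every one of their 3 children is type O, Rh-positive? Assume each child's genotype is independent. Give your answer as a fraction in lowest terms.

1/64

ABO cross I^B i × I^B i → 1/4 O, 3/4 B.
Rh cross +/- × +/+ → 1 Rh+; so P(type O, Rh-positive) = 1/4 × 1 = 1/4 per child.
All 3 independent: (1/4)^3 = 1/64.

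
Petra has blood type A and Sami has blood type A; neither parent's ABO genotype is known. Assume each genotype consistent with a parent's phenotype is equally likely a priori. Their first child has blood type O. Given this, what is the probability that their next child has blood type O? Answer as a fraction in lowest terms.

Possible genotypes: Petra ∈ {I^A I^A, I^A i}; Sami ∈ {I^A I^A, I^A i}.
Weight each parental genotype pair by prior × P(type-O child):
  I^A i × I^A i: posterior weight 1; P(next child type O) = 1/4.
Weighted sum = 1/4.

1/4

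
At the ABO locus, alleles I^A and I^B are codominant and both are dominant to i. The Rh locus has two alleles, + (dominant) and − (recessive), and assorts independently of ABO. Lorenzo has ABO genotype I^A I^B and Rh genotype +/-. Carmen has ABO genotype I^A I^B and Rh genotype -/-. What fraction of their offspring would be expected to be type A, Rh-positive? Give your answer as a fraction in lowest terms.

ABO cross I^A I^B × I^A I^B → offspring phenotypes: 1/4 A, 1/4 B, 1/2 AB.
Rh cross +/- × -/- → 1/2 Rh+, 1/2 Rh-.
Independent loci: P(type A, Rh-positive) = 1/4 × 1/2 = 1/8.

1/8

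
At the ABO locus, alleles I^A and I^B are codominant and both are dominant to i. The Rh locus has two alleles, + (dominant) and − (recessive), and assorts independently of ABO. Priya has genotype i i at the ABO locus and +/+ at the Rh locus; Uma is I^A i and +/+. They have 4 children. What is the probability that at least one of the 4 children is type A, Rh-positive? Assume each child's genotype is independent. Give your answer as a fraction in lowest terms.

ABO cross i i × I^A i → 1/2 O, 1/2 A.
Rh cross +/+ × +/+ → 1 Rh+; so P(type A, Rh-positive) = 1/2 × 1 = 1/2 per child.
P(none) = (1/2)^4 = 1/16; P(at least one) = 1 − 1/16 = 15/16.

15/16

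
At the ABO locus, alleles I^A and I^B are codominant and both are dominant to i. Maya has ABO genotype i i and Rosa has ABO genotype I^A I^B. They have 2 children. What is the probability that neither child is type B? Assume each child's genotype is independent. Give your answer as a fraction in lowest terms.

1/4

ABO cross i i × I^A I^B → 1/2 A, 1/2 B.
So P(type B) = 1/2 per child.
P(not type B) = 1/2 for one child; (1/2)^2 = 1/4.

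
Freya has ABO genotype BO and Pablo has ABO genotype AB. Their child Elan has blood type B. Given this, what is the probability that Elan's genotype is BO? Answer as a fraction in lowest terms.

Cross BO × AB → 1/4 AB, 1/4 AO, 1/4 BB, 1/4 BO.
Type-B genotypes among offspring: BB (1/4), BO (1/4); total 1/2.
P(BO | type B) = (1/4) / (1/2) = 1/2.

1/2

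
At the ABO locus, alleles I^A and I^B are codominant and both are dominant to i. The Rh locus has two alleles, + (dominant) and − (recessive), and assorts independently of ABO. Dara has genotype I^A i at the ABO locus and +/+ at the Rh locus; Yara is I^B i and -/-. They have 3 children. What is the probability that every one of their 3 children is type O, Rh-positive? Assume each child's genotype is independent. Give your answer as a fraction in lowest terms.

1/64

ABO cross I^A i × I^B i → 1/4 O, 1/4 A, 1/4 B, 1/4 AB.
Rh cross +/+ × -/- → 1 Rh+; so P(type O, Rh-positive) = 1/4 × 1 = 1/4 per child.
All 3 independent: (1/4)^3 = 1/64.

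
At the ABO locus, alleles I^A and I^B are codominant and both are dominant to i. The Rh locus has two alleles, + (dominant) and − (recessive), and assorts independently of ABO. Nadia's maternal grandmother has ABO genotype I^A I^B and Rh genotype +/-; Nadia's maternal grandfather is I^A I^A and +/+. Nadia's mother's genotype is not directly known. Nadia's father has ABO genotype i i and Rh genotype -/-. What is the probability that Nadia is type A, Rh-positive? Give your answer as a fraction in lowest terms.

9/16

Nadia's mother's ABO genotype from I^A I^B × I^A I^A: 1/2 I^A I^A, 1/2 I^A I^B.
Crossing each possibility with the father i i and summing P(type A): 1/2·1 + 1/2·1/2 = 3/4.
Similarly for Rh via the mother's Rh distribution: P(Rh+) = 3/4.
Independent loci: 3/4 × 3/4 = 9/16.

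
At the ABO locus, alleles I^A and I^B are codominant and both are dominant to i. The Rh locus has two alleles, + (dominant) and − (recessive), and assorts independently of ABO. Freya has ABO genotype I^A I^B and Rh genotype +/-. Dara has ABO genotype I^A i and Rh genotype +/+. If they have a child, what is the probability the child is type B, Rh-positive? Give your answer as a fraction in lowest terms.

ABO cross I^A I^B × I^A i → offspring phenotypes: 1/2 A, 1/4 B, 1/4 AB.
Rh cross +/- × +/+ → 1 Rh+.
Independent loci: P(type B, Rh-positive) = 1/4 × 1 = 1/4.

1/4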